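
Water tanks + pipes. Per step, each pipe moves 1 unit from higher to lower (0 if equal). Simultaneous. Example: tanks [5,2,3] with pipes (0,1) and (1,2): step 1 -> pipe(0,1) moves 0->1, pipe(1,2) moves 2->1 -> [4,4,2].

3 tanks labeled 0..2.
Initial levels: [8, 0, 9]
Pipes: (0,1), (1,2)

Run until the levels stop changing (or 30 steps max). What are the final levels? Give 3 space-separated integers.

Step 1: flows [0->1,2->1] -> levels [7 2 8]
Step 2: flows [0->1,2->1] -> levels [6 4 7]
Step 3: flows [0->1,2->1] -> levels [5 6 6]
Step 4: flows [1->0,1=2] -> levels [6 5 6]
Step 5: flows [0->1,2->1] -> levels [5 7 5]
Step 6: flows [1->0,1->2] -> levels [6 5 6]
  -> period-2 cycle: step 6 state = step 4 state; never stabilizes
  -> state at step 30: (30-4) mod 2 = 0, same as step 4 -> [6 5 6]

Answer: 6 5 6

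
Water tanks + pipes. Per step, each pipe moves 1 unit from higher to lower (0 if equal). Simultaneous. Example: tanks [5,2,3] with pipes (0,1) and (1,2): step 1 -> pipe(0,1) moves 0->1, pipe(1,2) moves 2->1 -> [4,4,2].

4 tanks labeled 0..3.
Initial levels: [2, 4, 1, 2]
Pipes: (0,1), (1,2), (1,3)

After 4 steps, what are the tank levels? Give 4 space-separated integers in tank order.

Step 1: flows [1->0,1->2,1->3] -> levels [3 1 2 3]
Step 2: flows [0->1,2->1,3->1] -> levels [2 4 1 2]
  -> period-2 cycle: step 2 state = step 0 state
  -> state at step 4: (4-0) mod 2 = 0, same as step 0 -> [2 4 1 2]

Answer: 2 4 1 2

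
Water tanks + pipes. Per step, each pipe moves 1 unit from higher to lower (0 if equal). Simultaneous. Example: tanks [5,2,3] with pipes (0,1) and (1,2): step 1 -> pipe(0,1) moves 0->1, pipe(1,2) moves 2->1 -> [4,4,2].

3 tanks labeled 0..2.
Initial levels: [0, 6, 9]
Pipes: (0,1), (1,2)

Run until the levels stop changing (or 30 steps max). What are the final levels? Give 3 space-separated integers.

Step 1: flows [1->0,2->1] -> levels [1 6 8]
Step 2: flows [1->0,2->1] -> levels [2 6 7]
Step 3: flows [1->0,2->1] -> levels [3 6 6]
Step 4: flows [1->0,1=2] -> levels [4 5 6]
Step 5: flows [1->0,2->1] -> levels [5 5 5]
Step 6: flows [0=1,1=2] -> levels [5 5 5]
  -> stable (no change)

Answer: 5 5 5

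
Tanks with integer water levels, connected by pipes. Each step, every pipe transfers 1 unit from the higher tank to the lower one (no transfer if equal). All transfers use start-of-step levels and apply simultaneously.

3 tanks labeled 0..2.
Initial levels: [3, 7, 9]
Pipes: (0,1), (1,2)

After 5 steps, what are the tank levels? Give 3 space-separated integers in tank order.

Step 1: flows [1->0,2->1] -> levels [4 7 8]
Step 2: flows [1->0,2->1] -> levels [5 7 7]
Step 3: flows [1->0,1=2] -> levels [6 6 7]
Step 4: flows [0=1,2->1] -> levels [6 7 6]
Step 5: flows [1->0,1->2] -> levels [7 5 7]

Answer: 7 5 7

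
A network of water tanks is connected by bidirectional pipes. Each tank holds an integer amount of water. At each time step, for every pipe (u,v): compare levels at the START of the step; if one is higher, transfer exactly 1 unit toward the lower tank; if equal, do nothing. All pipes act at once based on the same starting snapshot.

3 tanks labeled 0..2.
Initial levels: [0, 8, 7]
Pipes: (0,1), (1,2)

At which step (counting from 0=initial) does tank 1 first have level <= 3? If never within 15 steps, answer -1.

Answer: -1

Derivation:
Step 1: flows [1->0,1->2] -> levels [1 6 8]
Step 2: flows [1->0,2->1] -> levels [2 6 7]
Step 3: flows [1->0,2->1] -> levels [3 6 6]
Step 4: flows [1->0,1=2] -> levels [4 5 6]
Step 5: flows [1->0,2->1] -> levels [5 5 5]
Step 6: flows [0=1,1=2] -> levels [5 5 5]
  -> stable; tank 1 stays at 5 > 3
Tank 1 never reaches <=3 within 15 steps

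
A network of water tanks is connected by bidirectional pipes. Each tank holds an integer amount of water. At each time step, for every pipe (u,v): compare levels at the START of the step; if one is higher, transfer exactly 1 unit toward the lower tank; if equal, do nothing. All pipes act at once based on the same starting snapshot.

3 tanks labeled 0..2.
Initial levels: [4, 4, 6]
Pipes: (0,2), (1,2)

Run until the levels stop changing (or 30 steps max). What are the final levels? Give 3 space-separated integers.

Answer: 4 4 6

Derivation:
Step 1: flows [2->0,2->1] -> levels [5 5 4]
Step 2: flows [0->2,1->2] -> levels [4 4 6]
  -> period-2 cycle: step 2 state = step 0 state; never stabilizes
  -> state at step 30: (30-0) mod 2 = 0, same as step 0 -> [4 4 6]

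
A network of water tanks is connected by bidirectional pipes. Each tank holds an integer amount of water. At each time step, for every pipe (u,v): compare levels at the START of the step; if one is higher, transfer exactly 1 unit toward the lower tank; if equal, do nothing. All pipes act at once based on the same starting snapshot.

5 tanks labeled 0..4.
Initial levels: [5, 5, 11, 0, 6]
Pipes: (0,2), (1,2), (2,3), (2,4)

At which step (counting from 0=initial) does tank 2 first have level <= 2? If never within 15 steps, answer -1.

Step 1: flows [2->0,2->1,2->3,2->4] -> levels [6 6 7 1 7]
Step 2: flows [2->0,2->1,2->3,2=4] -> levels [7 7 4 2 7]
Step 3: flows [0->2,1->2,2->3,4->2] -> levels [6 6 6 3 6]
Step 4: flows [0=2,1=2,2->3,2=4] -> levels [6 6 5 4 6]
Step 5: flows [0->2,1->2,2->3,4->2] -> levels [5 5 7 5 5]
Step 6: flows [2->0,2->1,2->3,2->4] -> levels [6 6 3 6 6]
Step 7: flows [0->2,1->2,3->2,4->2] -> levels [5 5 7 5 5]
  -> period-2 cycle (repeats step 5); tank 2 never drops to <=2
Tank 2 never reaches <=2 within 15 steps

Answer: -1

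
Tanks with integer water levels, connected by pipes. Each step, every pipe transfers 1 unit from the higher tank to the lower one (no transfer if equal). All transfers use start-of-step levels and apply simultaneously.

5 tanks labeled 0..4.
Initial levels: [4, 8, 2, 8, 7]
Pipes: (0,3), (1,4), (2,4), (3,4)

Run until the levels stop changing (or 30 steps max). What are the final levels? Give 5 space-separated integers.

Step 1: flows [3->0,1->4,4->2,3->4] -> levels [5 7 3 6 8]
Step 2: flows [3->0,4->1,4->2,4->3] -> levels [6 8 4 6 5]
Step 3: flows [0=3,1->4,4->2,3->4] -> levels [6 7 5 5 6]
Step 4: flows [0->3,1->4,4->2,4->3] -> levels [5 6 6 7 5]
Step 5: flows [3->0,1->4,2->4,3->4] -> levels [6 5 5 5 8]
Step 6: flows [0->3,4->1,4->2,4->3] -> levels [5 6 6 7 5]
  -> period-2 cycle: step 6 state = step 4 state; never stabilizes
  -> state at step 30: (30-4) mod 2 = 0, same as step 4 -> [5 6 6 7 5]

Answer: 5 6 6 7 5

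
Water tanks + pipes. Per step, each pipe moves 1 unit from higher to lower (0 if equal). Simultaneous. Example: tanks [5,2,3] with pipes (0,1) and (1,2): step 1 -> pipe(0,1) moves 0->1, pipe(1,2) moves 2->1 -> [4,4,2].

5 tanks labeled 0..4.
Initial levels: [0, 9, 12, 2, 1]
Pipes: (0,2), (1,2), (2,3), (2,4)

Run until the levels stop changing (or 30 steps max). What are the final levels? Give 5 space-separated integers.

Answer: 4 5 7 4 4

Derivation:
Step 1: flows [2->0,2->1,2->3,2->4] -> levels [1 10 8 3 2]
Step 2: flows [2->0,1->2,2->3,2->4] -> levels [2 9 6 4 3]
Step 3: flows [2->0,1->2,2->3,2->4] -> levels [3 8 4 5 4]
Step 4: flows [2->0,1->2,3->2,2=4] -> levels [4 7 5 4 4]
Step 5: flows [2->0,1->2,2->3,2->4] -> levels [5 6 3 5 5]
Step 6: flows [0->2,1->2,3->2,4->2] -> levels [4 5 7 4 4]
Step 7: flows [2->0,2->1,2->3,2->4] -> levels [5 6 3 5 5]
  -> period-2 cycle: step 7 state = step 5 state; never stabilizes
  -> state at step 30: (30-5) mod 2 = 1, same as step 6 -> [4 5 7 4 4]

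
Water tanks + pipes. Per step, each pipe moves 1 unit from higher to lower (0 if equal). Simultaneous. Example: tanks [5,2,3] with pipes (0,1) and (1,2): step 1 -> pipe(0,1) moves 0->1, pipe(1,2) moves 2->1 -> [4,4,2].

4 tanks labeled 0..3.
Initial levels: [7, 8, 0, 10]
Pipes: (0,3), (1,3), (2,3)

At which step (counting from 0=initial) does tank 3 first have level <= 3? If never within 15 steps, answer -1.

Step 1: flows [3->0,3->1,3->2] -> levels [8 9 1 7]
Step 2: flows [0->3,1->3,3->2] -> levels [7 8 2 8]
Step 3: flows [3->0,1=3,3->2] -> levels [8 8 3 6]
Step 4: flows [0->3,1->3,3->2] -> levels [7 7 4 7]
Step 5: flows [0=3,1=3,3->2] -> levels [7 7 5 6]
Step 6: flows [0->3,1->3,3->2] -> levels [6 6 6 7]
Step 7: flows [3->0,3->1,3->2] -> levels [7 7 7 4]
Step 8: flows [0->3,1->3,2->3] -> levels [6 6 6 7]
  -> period-2 cycle (repeats step 6); tank 3 never drops to <=3
Tank 3 never reaches <=3 within 15 steps

Answer: -1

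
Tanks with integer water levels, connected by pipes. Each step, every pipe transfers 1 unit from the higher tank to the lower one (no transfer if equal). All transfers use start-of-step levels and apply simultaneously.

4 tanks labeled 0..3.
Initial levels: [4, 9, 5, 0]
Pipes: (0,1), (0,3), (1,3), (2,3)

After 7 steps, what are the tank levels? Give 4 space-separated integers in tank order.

Step 1: flows [1->0,0->3,1->3,2->3] -> levels [4 7 4 3]
Step 2: flows [1->0,0->3,1->3,2->3] -> levels [4 5 3 6]
Step 3: flows [1->0,3->0,3->1,3->2] -> levels [6 5 4 3]
Step 4: flows [0->1,0->3,1->3,2->3] -> levels [4 5 3 6]
  -> period-2 cycle: step 4 state = step 2 state
  -> state at step 7: (7-2) mod 2 = 1, same as step 3 -> [6 5 4 3]

Answer: 6 5 4 3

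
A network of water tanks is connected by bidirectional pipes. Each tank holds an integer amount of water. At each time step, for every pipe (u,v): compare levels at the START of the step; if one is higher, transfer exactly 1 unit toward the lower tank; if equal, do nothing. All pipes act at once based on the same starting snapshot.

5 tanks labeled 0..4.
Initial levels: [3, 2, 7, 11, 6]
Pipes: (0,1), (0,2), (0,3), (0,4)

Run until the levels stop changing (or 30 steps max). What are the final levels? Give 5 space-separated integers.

Answer: 8 4 5 7 5

Derivation:
Step 1: flows [0->1,2->0,3->0,4->0] -> levels [5 3 6 10 5]
Step 2: flows [0->1,2->0,3->0,0=4] -> levels [6 4 5 9 5]
Step 3: flows [0->1,0->2,3->0,0->4] -> levels [4 5 6 8 6]
Step 4: flows [1->0,2->0,3->0,4->0] -> levels [8 4 5 7 5]
Step 5: flows [0->1,0->2,0->3,0->4] -> levels [4 5 6 8 6]
  -> period-2 cycle: step 5 state = step 3 state; never stabilizes
  -> state at step 30: (30-3) mod 2 = 1, same as step 4 -> [8 4 5 7 5]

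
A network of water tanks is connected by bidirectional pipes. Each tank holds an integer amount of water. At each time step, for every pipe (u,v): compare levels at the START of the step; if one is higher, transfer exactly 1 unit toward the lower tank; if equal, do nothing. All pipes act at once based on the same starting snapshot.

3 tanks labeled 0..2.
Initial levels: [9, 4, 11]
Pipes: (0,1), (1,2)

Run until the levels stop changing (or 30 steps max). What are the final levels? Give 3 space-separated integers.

Step 1: flows [0->1,2->1] -> levels [8 6 10]
Step 2: flows [0->1,2->1] -> levels [7 8 9]
Step 3: flows [1->0,2->1] -> levels [8 8 8]
Step 4: flows [0=1,1=2] -> levels [8 8 8]
  -> stable (no change)

Answer: 8 8 8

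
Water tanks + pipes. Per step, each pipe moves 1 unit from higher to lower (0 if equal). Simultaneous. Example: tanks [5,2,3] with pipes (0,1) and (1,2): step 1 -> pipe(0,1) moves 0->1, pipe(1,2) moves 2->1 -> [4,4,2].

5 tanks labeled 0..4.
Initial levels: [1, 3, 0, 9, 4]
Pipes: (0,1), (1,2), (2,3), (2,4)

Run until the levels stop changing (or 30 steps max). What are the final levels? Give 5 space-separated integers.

Answer: 2 4 2 5 4

Derivation:
Step 1: flows [1->0,1->2,3->2,4->2] -> levels [2 1 3 8 3]
Step 2: flows [0->1,2->1,3->2,2=4] -> levels [1 3 3 7 3]
Step 3: flows [1->0,1=2,3->2,2=4] -> levels [2 2 4 6 3]
Step 4: flows [0=1,2->1,3->2,2->4] -> levels [2 3 3 5 4]
Step 5: flows [1->0,1=2,3->2,4->2] -> levels [3 2 5 4 3]
Step 6: flows [0->1,2->1,2->3,2->4] -> levels [2 4 2 5 4]
Step 7: flows [1->0,1->2,3->2,4->2] -> levels [3 2 5 4 3]
  -> period-2 cycle: step 7 state = step 5 state; never stabilizes
  -> state at step 30: (30-5) mod 2 = 1, same as step 6 -> [2 4 2 5 4]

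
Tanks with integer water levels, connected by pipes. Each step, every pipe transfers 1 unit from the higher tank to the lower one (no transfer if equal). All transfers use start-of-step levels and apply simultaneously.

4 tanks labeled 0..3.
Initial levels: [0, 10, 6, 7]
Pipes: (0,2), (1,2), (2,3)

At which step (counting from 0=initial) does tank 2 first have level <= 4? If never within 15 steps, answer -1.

Step 1: flows [2->0,1->2,3->2] -> levels [1 9 7 6]
Step 2: flows [2->0,1->2,2->3] -> levels [2 8 6 7]
Step 3: flows [2->0,1->2,3->2] -> levels [3 7 7 6]
Step 4: flows [2->0,1=2,2->3] -> levels [4 7 5 7]
Step 5: flows [2->0,1->2,3->2] -> levels [5 6 6 6]
Step 6: flows [2->0,1=2,2=3] -> levels [6 6 5 6]
Step 7: flows [0->2,1->2,3->2] -> levels [5 5 8 5]
Step 8: flows [2->0,2->1,2->3] -> levels [6 6 5 6]
  -> period-2 cycle (repeats step 6); tank 2 never drops to <=4
Tank 2 never reaches <=4 within 15 steps

Answer: -1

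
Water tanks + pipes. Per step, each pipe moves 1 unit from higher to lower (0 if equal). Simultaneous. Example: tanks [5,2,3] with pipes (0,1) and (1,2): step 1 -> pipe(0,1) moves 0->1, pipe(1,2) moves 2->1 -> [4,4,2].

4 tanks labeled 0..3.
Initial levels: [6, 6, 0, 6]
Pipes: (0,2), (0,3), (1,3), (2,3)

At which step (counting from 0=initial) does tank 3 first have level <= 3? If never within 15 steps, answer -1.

Step 1: flows [0->2,0=3,1=3,3->2] -> levels [5 6 2 5]
Step 2: flows [0->2,0=3,1->3,3->2] -> levels [4 5 4 5]
Step 3: flows [0=2,3->0,1=3,3->2] -> levels [5 5 5 3]
Tank 3 first reaches <=3 at step 3

Answer: 3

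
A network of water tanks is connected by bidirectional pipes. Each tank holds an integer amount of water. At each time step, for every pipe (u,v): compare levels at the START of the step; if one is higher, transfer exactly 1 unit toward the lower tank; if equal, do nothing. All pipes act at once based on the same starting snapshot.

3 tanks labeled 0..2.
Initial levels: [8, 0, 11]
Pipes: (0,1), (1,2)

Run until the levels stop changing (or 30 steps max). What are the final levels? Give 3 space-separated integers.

Answer: 7 5 7

Derivation:
Step 1: flows [0->1,2->1] -> levels [7 2 10]
Step 2: flows [0->1,2->1] -> levels [6 4 9]
Step 3: flows [0->1,2->1] -> levels [5 6 8]
Step 4: flows [1->0,2->1] -> levels [6 6 7]
Step 5: flows [0=1,2->1] -> levels [6 7 6]
Step 6: flows [1->0,1->2] -> levels [7 5 7]
Step 7: flows [0->1,2->1] -> levels [6 7 6]
  -> period-2 cycle: step 7 state = step 5 state; never stabilizes
  -> state at step 30: (30-5) mod 2 = 1, same as step 6 -> [7 5 7]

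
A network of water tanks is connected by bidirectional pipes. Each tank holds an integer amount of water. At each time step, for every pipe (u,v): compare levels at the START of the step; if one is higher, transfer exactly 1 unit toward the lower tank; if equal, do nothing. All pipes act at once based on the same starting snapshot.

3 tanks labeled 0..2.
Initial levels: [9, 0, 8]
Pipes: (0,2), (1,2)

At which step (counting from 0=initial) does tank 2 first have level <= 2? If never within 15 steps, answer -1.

Step 1: flows [0->2,2->1] -> levels [8 1 8]
Step 2: flows [0=2,2->1] -> levels [8 2 7]
Step 3: flows [0->2,2->1] -> levels [7 3 7]
Step 4: flows [0=2,2->1] -> levels [7 4 6]
Step 5: flows [0->2,2->1] -> levels [6 5 6]
Step 6: flows [0=2,2->1] -> levels [6 6 5]
Step 7: flows [0->2,1->2] -> levels [5 5 7]
Step 8: flows [2->0,2->1] -> levels [6 6 5]
  -> period-2 cycle (repeats step 6); tank 2 never drops to <=2
Tank 2 never reaches <=2 within 15 steps

Answer: -1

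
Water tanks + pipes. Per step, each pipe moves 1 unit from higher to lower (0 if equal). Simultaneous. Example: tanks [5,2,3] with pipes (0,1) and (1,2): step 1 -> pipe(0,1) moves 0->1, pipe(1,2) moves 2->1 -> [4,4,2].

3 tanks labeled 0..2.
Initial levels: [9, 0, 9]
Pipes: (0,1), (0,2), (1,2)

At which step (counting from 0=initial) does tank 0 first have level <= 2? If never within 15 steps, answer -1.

Answer: -1

Derivation:
Step 1: flows [0->1,0=2,2->1] -> levels [8 2 8]
Step 2: flows [0->1,0=2,2->1] -> levels [7 4 7]
Step 3: flows [0->1,0=2,2->1] -> levels [6 6 6]
Step 4: flows [0=1,0=2,1=2] -> levels [6 6 6]
  -> stable; tank 0 stays at 6 > 2
Tank 0 never reaches <=2 within 15 steps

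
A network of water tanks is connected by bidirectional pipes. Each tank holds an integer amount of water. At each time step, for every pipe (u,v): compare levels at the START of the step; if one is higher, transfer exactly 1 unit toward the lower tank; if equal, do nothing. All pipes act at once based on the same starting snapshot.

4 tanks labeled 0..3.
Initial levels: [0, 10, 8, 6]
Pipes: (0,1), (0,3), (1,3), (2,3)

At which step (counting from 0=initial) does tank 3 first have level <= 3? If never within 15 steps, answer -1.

Answer: -1

Derivation:
Step 1: flows [1->0,3->0,1->3,2->3] -> levels [2 8 7 7]
Step 2: flows [1->0,3->0,1->3,2=3] -> levels [4 6 7 7]
Step 3: flows [1->0,3->0,3->1,2=3] -> levels [6 6 7 5]
Step 4: flows [0=1,0->3,1->3,2->3] -> levels [5 5 6 8]
Step 5: flows [0=1,3->0,3->1,3->2] -> levels [6 6 7 5]
  -> period-2 cycle (repeats step 3); tank 3 never drops to <=3
Tank 3 never reaches <=3 within 15 steps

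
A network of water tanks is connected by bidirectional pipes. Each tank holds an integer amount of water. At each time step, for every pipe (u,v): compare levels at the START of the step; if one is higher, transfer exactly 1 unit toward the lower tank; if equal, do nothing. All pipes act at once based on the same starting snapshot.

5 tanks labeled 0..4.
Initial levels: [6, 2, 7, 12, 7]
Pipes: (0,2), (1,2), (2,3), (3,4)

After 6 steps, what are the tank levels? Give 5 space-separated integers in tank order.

Answer: 6 6 8 6 8

Derivation:
Step 1: flows [2->0,2->1,3->2,3->4] -> levels [7 3 6 10 8]
Step 2: flows [0->2,2->1,3->2,3->4] -> levels [6 4 7 8 9]
Step 3: flows [2->0,2->1,3->2,4->3] -> levels [7 5 6 8 8]
Step 4: flows [0->2,2->1,3->2,3=4] -> levels [6 6 7 7 8]
Step 5: flows [2->0,2->1,2=3,4->3] -> levels [7 7 5 8 7]
Step 6: flows [0->2,1->2,3->2,3->4] -> levels [6 6 8 6 8]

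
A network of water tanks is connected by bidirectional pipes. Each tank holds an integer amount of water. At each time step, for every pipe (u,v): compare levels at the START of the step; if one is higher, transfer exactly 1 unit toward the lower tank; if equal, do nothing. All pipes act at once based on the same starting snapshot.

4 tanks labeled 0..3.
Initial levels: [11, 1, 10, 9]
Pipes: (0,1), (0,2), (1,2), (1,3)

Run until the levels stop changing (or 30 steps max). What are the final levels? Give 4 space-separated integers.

Answer: 9 6 8 8

Derivation:
Step 1: flows [0->1,0->2,2->1,3->1] -> levels [9 4 10 8]
Step 2: flows [0->1,2->0,2->1,3->1] -> levels [9 7 8 7]
Step 3: flows [0->1,0->2,2->1,1=3] -> levels [7 9 8 7]
Step 4: flows [1->0,2->0,1->2,1->3] -> levels [9 6 8 8]
Step 5: flows [0->1,0->2,2->1,3->1] -> levels [7 9 8 7]
  -> period-2 cycle: step 5 state = step 3 state; never stabilizes
  -> state at step 30: (30-3) mod 2 = 1, same as step 4 -> [9 6 8 8]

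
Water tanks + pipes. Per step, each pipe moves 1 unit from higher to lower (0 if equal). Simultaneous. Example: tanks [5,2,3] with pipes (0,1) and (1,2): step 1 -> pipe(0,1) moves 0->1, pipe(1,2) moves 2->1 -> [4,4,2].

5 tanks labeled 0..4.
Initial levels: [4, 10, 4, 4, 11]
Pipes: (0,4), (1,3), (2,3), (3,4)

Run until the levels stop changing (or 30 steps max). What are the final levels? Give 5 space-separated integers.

Step 1: flows [4->0,1->3,2=3,4->3] -> levels [5 9 4 6 9]
Step 2: flows [4->0,1->3,3->2,4->3] -> levels [6 8 5 7 7]
Step 3: flows [4->0,1->3,3->2,3=4] -> levels [7 7 6 7 6]
Step 4: flows [0->4,1=3,3->2,3->4] -> levels [6 7 7 5 8]
Step 5: flows [4->0,1->3,2->3,4->3] -> levels [7 6 6 8 6]
Step 6: flows [0->4,3->1,3->2,3->4] -> levels [6 7 7 5 8]
  -> period-2 cycle: step 6 state = step 4 state; never stabilizes
  -> state at step 30: (30-4) mod 2 = 0, same as step 4 -> [6 7 7 5 8]

Answer: 6 7 7 5 8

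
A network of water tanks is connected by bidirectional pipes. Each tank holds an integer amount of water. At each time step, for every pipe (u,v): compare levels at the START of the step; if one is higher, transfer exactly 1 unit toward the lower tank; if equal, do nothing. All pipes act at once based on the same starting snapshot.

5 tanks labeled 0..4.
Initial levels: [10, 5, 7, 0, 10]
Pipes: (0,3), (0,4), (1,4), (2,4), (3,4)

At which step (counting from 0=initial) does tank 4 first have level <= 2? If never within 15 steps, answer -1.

Step 1: flows [0->3,0=4,4->1,4->2,4->3] -> levels [9 6 8 2 7]
Step 2: flows [0->3,0->4,4->1,2->4,4->3] -> levels [7 7 7 4 7]
Step 3: flows [0->3,0=4,1=4,2=4,4->3] -> levels [6 7 7 6 6]
Step 4: flows [0=3,0=4,1->4,2->4,3=4] -> levels [6 6 6 6 8]
Step 5: flows [0=3,4->0,4->1,4->2,4->3] -> levels [7 7 7 7 4]
Step 6: flows [0=3,0->4,1->4,2->4,3->4] -> levels [6 6 6 6 8]
  -> period-2 cycle (repeats step 4); tank 4 never drops to <=2
Tank 4 never reaches <=2 within 15 steps

Answer: -1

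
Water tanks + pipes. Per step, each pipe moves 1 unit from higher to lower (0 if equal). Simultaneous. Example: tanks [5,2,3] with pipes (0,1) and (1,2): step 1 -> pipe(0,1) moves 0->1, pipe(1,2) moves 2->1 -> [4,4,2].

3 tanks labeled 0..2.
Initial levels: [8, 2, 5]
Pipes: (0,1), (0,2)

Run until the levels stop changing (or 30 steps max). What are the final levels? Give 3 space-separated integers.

Answer: 5 5 5

Derivation:
Step 1: flows [0->1,0->2] -> levels [6 3 6]
Step 2: flows [0->1,0=2] -> levels [5 4 6]
Step 3: flows [0->1,2->0] -> levels [5 5 5]
Step 4: flows [0=1,0=2] -> levels [5 5 5]
  -> stable (no change)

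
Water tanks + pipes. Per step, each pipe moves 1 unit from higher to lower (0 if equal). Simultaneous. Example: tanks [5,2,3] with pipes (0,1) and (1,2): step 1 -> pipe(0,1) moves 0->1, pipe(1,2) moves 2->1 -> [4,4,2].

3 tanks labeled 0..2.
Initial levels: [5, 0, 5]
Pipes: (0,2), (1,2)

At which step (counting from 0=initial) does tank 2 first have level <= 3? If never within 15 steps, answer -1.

Answer: 3

Derivation:
Step 1: flows [0=2,2->1] -> levels [5 1 4]
Step 2: flows [0->2,2->1] -> levels [4 2 4]
Step 3: flows [0=2,2->1] -> levels [4 3 3]
Tank 2 first reaches <=3 at step 3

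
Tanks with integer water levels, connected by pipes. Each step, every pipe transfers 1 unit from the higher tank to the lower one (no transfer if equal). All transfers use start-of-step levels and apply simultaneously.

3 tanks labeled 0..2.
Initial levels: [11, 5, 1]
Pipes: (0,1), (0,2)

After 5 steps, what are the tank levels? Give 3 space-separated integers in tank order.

Step 1: flows [0->1,0->2] -> levels [9 6 2]
Step 2: flows [0->1,0->2] -> levels [7 7 3]
Step 3: flows [0=1,0->2] -> levels [6 7 4]
Step 4: flows [1->0,0->2] -> levels [6 6 5]
Step 5: flows [0=1,0->2] -> levels [5 6 6]

Answer: 5 6 6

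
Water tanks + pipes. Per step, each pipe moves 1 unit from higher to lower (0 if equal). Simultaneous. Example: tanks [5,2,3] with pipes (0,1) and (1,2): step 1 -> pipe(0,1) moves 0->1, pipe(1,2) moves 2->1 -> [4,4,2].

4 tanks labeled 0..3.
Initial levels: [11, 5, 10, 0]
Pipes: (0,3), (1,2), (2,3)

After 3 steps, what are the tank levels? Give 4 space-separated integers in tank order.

Answer: 8 6 6 6

Derivation:
Step 1: flows [0->3,2->1,2->3] -> levels [10 6 8 2]
Step 2: flows [0->3,2->1,2->3] -> levels [9 7 6 4]
Step 3: flows [0->3,1->2,2->3] -> levels [8 6 6 6]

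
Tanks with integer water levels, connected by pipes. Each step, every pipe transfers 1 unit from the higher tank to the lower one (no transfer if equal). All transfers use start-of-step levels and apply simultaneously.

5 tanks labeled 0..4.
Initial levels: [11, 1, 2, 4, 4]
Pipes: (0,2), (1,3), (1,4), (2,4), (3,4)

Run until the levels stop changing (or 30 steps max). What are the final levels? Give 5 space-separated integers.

Answer: 5 4 6 4 3

Derivation:
Step 1: flows [0->2,3->1,4->1,4->2,3=4] -> levels [10 3 4 3 2]
Step 2: flows [0->2,1=3,1->4,2->4,3->4] -> levels [9 2 4 2 5]
Step 3: flows [0->2,1=3,4->1,4->2,4->3] -> levels [8 3 6 3 2]
Step 4: flows [0->2,1=3,1->4,2->4,3->4] -> levels [7 2 6 2 5]
Step 5: flows [0->2,1=3,4->1,2->4,4->3] -> levels [6 3 6 3 4]
Step 6: flows [0=2,1=3,4->1,2->4,4->3] -> levels [6 4 5 4 3]
Step 7: flows [0->2,1=3,1->4,2->4,3->4] -> levels [5 3 5 3 6]
Step 8: flows [0=2,1=3,4->1,4->2,4->3] -> levels [5 4 6 4 3]
Step 9: flows [2->0,1=3,1->4,2->4,3->4] -> levels [6 3 4 3 6]
Step 10: flows [0->2,1=3,4->1,4->2,4->3] -> levels [5 4 6 4 3]
  -> period-2 cycle: step 10 state = step 8 state; never stabilizes
  -> state at step 30: (30-8) mod 2 = 0, same as step 8 -> [5 4 6 4 3]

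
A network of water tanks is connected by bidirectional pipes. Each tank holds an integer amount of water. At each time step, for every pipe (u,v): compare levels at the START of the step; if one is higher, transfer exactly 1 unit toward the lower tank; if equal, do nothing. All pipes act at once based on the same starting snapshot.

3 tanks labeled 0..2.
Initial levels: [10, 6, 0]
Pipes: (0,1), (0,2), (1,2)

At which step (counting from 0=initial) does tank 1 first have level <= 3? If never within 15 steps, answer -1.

Step 1: flows [0->1,0->2,1->2] -> levels [8 6 2]
Step 2: flows [0->1,0->2,1->2] -> levels [6 6 4]
Step 3: flows [0=1,0->2,1->2] -> levels [5 5 6]
Step 4: flows [0=1,2->0,2->1] -> levels [6 6 4]
  -> period-2 cycle (repeats step 2); tank 1 never drops to <=3
Tank 1 never reaches <=3 within 15 steps

Answer: -1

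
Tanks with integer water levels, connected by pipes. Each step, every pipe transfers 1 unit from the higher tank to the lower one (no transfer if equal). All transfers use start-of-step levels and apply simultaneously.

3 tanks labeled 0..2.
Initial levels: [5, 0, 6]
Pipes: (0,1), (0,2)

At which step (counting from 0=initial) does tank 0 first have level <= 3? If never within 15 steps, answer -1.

Answer: 4

Derivation:
Step 1: flows [0->1,2->0] -> levels [5 1 5]
Step 2: flows [0->1,0=2] -> levels [4 2 5]
Step 3: flows [0->1,2->0] -> levels [4 3 4]
Step 4: flows [0->1,0=2] -> levels [3 4 4]
Tank 0 first reaches <=3 at step 4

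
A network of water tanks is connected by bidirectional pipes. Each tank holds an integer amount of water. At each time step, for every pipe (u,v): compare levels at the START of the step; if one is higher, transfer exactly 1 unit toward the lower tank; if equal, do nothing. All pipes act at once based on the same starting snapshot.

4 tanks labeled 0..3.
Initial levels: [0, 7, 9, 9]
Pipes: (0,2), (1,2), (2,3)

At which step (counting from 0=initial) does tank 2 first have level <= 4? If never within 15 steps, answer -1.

Step 1: flows [2->0,2->1,2=3] -> levels [1 8 7 9]
Step 2: flows [2->0,1->2,3->2] -> levels [2 7 8 8]
Step 3: flows [2->0,2->1,2=3] -> levels [3 8 6 8]
Step 4: flows [2->0,1->2,3->2] -> levels [4 7 7 7]
Step 5: flows [2->0,1=2,2=3] -> levels [5 7 6 7]
Step 6: flows [2->0,1->2,3->2] -> levels [6 6 7 6]
Step 7: flows [2->0,2->1,2->3] -> levels [7 7 4 7]
Tank 2 first reaches <=4 at step 7

Answer: 7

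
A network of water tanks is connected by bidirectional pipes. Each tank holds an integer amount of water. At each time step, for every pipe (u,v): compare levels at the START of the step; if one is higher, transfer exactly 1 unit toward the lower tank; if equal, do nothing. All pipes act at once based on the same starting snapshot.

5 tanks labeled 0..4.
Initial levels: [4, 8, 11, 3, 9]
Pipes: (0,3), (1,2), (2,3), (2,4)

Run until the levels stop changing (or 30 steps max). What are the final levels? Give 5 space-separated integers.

Step 1: flows [0->3,2->1,2->3,2->4] -> levels [3 9 8 5 10]
Step 2: flows [3->0,1->2,2->3,4->2] -> levels [4 8 9 5 9]
Step 3: flows [3->0,2->1,2->3,2=4] -> levels [5 9 7 5 9]
Step 4: flows [0=3,1->2,2->3,4->2] -> levels [5 8 8 6 8]
Step 5: flows [3->0,1=2,2->3,2=4] -> levels [6 8 7 6 8]
Step 6: flows [0=3,1->2,2->3,4->2] -> levels [6 7 8 7 7]
Step 7: flows [3->0,2->1,2->3,2->4] -> levels [7 8 5 7 8]
Step 8: flows [0=3,1->2,3->2,4->2] -> levels [7 7 8 6 7]
Step 9: flows [0->3,2->1,2->3,2->4] -> levels [6 8 5 8 8]
Step 10: flows [3->0,1->2,3->2,4->2] -> levels [7 7 8 6 7]
  -> period-2 cycle: step 10 state = step 8 state; never stabilizes
  -> state at step 30: (30-8) mod 2 = 0, same as step 8 -> [7 7 8 6 7]

Answer: 7 7 8 6 7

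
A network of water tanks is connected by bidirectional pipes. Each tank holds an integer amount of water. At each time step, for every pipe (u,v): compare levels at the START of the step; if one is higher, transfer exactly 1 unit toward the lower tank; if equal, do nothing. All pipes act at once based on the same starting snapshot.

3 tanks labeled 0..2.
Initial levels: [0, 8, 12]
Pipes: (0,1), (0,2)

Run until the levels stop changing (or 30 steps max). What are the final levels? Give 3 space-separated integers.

Step 1: flows [1->0,2->0] -> levels [2 7 11]
Step 2: flows [1->0,2->0] -> levels [4 6 10]
Step 3: flows [1->0,2->0] -> levels [6 5 9]
Step 4: flows [0->1,2->0] -> levels [6 6 8]
Step 5: flows [0=1,2->0] -> levels [7 6 7]
Step 6: flows [0->1,0=2] -> levels [6 7 7]
Step 7: flows [1->0,2->0] -> levels [8 6 6]
Step 8: flows [0->1,0->2] -> levels [6 7 7]
  -> period-2 cycle: step 8 state = step 6 state; never stabilizes
  -> state at step 30: (30-6) mod 2 = 0, same as step 6 -> [6 7 7]

Answer: 6 7 7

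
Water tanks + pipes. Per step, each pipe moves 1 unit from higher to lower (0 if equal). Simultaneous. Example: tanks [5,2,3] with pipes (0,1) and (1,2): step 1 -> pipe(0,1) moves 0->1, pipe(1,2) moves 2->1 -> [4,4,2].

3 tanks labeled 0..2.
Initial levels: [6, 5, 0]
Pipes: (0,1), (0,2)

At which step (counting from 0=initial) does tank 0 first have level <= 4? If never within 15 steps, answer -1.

Answer: 1

Derivation:
Step 1: flows [0->1,0->2] -> levels [4 6 1]
Tank 0 first reaches <=4 at step 1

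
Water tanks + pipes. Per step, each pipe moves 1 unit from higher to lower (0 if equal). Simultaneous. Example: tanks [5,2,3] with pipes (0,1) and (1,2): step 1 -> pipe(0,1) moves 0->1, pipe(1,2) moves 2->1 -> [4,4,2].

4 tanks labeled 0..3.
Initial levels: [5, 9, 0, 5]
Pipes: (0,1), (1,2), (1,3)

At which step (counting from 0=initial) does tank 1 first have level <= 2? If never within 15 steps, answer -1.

Answer: -1

Derivation:
Step 1: flows [1->0,1->2,1->3] -> levels [6 6 1 6]
Step 2: flows [0=1,1->2,1=3] -> levels [6 5 2 6]
Step 3: flows [0->1,1->2,3->1] -> levels [5 6 3 5]
Step 4: flows [1->0,1->2,1->3] -> levels [6 3 4 6]
Step 5: flows [0->1,2->1,3->1] -> levels [5 6 3 5]
  -> period-2 cycle (repeats step 3); tank 1 never drops to <=2
Tank 1 never reaches <=2 within 15 steps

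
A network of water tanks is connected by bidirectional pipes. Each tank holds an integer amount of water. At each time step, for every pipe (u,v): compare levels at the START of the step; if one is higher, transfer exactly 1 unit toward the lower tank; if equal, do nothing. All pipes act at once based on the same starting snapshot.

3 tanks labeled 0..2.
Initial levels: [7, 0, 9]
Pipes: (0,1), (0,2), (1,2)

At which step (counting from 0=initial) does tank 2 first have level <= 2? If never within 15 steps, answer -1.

Answer: -1

Derivation:
Step 1: flows [0->1,2->0,2->1] -> levels [7 2 7]
Step 2: flows [0->1,0=2,2->1] -> levels [6 4 6]
Step 3: flows [0->1,0=2,2->1] -> levels [5 6 5]
Step 4: flows [1->0,0=2,1->2] -> levels [6 4 6]
  -> period-2 cycle (repeats step 2); tank 2 never drops to <=2
Tank 2 never reaches <=2 within 15 steps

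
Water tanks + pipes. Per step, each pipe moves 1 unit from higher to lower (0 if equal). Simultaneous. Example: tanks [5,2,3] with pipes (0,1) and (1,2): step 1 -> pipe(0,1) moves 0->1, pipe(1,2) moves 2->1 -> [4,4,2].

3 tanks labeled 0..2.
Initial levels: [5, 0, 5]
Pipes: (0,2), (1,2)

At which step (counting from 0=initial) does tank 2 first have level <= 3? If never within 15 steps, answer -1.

Step 1: flows [0=2,2->1] -> levels [5 1 4]
Step 2: flows [0->2,2->1] -> levels [4 2 4]
Step 3: flows [0=2,2->1] -> levels [4 3 3]
Tank 2 first reaches <=3 at step 3

Answer: 3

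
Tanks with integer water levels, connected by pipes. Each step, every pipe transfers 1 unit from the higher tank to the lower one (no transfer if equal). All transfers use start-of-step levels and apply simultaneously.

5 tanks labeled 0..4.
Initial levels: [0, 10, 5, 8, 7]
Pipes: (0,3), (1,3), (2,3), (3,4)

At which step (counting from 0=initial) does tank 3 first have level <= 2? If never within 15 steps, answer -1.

Step 1: flows [3->0,1->3,3->2,3->4] -> levels [1 9 6 6 8]
Step 2: flows [3->0,1->3,2=3,4->3] -> levels [2 8 6 7 7]
Step 3: flows [3->0,1->3,3->2,3=4] -> levels [3 7 7 6 7]
Step 4: flows [3->0,1->3,2->3,4->3] -> levels [4 6 6 8 6]
Step 5: flows [3->0,3->1,3->2,3->4] -> levels [5 7 7 4 7]
Step 6: flows [0->3,1->3,2->3,4->3] -> levels [4 6 6 8 6]
  -> period-2 cycle (repeats step 4); tank 3 never drops to <=2
Tank 3 never reaches <=2 within 15 steps

Answer: -1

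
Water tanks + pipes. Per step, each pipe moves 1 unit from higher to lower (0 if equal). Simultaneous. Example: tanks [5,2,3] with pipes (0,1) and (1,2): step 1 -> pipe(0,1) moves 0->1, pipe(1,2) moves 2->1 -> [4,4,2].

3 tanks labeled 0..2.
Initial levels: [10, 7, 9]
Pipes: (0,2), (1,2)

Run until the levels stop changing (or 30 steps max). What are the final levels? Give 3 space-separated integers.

Answer: 9 9 8

Derivation:
Step 1: flows [0->2,2->1] -> levels [9 8 9]
Step 2: flows [0=2,2->1] -> levels [9 9 8]
Step 3: flows [0->2,1->2] -> levels [8 8 10]
Step 4: flows [2->0,2->1] -> levels [9 9 8]
  -> period-2 cycle: step 4 state = step 2 state; never stabilizes
  -> state at step 30: (30-2) mod 2 = 0, same as step 2 -> [9 9 8]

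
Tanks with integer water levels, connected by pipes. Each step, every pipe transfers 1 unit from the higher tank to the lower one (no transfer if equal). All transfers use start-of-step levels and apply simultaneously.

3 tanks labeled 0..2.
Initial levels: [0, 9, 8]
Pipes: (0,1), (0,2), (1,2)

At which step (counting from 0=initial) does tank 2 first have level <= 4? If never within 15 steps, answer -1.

Step 1: flows [1->0,2->0,1->2] -> levels [2 7 8]
Step 2: flows [1->0,2->0,2->1] -> levels [4 7 6]
Step 3: flows [1->0,2->0,1->2] -> levels [6 5 6]
Step 4: flows [0->1,0=2,2->1] -> levels [5 7 5]
Step 5: flows [1->0,0=2,1->2] -> levels [6 5 6]
  -> period-2 cycle (repeats step 3); tank 2 never drops to <=4
Tank 2 never reaches <=4 within 15 steps

Answer: -1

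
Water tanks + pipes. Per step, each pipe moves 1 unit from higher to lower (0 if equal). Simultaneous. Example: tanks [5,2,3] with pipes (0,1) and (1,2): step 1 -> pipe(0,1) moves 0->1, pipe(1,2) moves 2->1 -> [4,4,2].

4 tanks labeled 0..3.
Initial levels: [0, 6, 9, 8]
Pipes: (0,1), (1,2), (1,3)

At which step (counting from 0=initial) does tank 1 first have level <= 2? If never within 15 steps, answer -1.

Step 1: flows [1->0,2->1,3->1] -> levels [1 7 8 7]
Step 2: flows [1->0,2->1,1=3] -> levels [2 7 7 7]
Step 3: flows [1->0,1=2,1=3] -> levels [3 6 7 7]
Step 4: flows [1->0,2->1,3->1] -> levels [4 7 6 6]
Step 5: flows [1->0,1->2,1->3] -> levels [5 4 7 7]
Step 6: flows [0->1,2->1,3->1] -> levels [4 7 6 6]
  -> period-2 cycle (repeats step 4); tank 1 never drops to <=2
Tank 1 never reaches <=2 within 15 steps

Answer: -1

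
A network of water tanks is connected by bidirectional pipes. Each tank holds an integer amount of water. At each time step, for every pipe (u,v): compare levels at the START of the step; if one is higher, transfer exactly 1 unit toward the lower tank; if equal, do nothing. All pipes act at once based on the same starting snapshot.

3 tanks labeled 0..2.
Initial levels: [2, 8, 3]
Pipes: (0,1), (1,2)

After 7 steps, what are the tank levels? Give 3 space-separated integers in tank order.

Step 1: flows [1->0,1->2] -> levels [3 6 4]
Step 2: flows [1->0,1->2] -> levels [4 4 5]
Step 3: flows [0=1,2->1] -> levels [4 5 4]
Step 4: flows [1->0,1->2] -> levels [5 3 5]
Step 5: flows [0->1,2->1] -> levels [4 5 4]
  -> period-2 cycle: step 5 state = step 3 state
  -> state at step 7: (7-3) mod 2 = 0, same as step 3 -> [4 5 4]

Answer: 4 5 4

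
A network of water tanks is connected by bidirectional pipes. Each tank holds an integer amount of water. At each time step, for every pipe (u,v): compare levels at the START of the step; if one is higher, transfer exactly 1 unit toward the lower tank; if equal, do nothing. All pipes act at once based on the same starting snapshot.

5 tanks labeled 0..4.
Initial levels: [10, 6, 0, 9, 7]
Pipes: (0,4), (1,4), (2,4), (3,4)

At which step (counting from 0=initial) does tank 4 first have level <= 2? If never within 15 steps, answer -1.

Answer: -1

Derivation:
Step 1: flows [0->4,4->1,4->2,3->4] -> levels [9 7 1 8 7]
Step 2: flows [0->4,1=4,4->2,3->4] -> levels [8 7 2 7 8]
Step 3: flows [0=4,4->1,4->2,4->3] -> levels [8 8 3 8 5]
Step 4: flows [0->4,1->4,4->2,3->4] -> levels [7 7 4 7 7]
Step 5: flows [0=4,1=4,4->2,3=4] -> levels [7 7 5 7 6]
Step 6: flows [0->4,1->4,4->2,3->4] -> levels [6 6 6 6 8]
Step 7: flows [4->0,4->1,4->2,4->3] -> levels [7 7 7 7 4]
Step 8: flows [0->4,1->4,2->4,3->4] -> levels [6 6 6 6 8]
  -> period-2 cycle (repeats step 6); tank 4 never drops to <=2
Tank 4 never reaches <=2 within 15 steps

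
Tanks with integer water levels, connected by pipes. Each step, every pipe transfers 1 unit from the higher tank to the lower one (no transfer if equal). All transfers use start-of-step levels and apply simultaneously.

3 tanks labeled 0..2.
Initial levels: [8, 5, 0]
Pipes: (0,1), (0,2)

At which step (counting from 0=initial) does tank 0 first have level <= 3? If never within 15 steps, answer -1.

Answer: 6

Derivation:
Step 1: flows [0->1,0->2] -> levels [6 6 1]
Step 2: flows [0=1,0->2] -> levels [5 6 2]
Step 3: flows [1->0,0->2] -> levels [5 5 3]
Step 4: flows [0=1,0->2] -> levels [4 5 4]
Step 5: flows [1->0,0=2] -> levels [5 4 4]
Step 6: flows [0->1,0->2] -> levels [3 5 5]
Tank 0 first reaches <=3 at step 6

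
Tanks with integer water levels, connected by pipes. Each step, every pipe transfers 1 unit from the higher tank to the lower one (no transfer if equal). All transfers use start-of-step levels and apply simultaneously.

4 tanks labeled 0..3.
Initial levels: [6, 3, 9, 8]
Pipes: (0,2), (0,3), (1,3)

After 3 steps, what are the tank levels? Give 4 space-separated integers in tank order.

Answer: 7 6 7 6

Derivation:
Step 1: flows [2->0,3->0,3->1] -> levels [8 4 8 6]
Step 2: flows [0=2,0->3,3->1] -> levels [7 5 8 6]
Step 3: flows [2->0,0->3,3->1] -> levels [7 6 7 6]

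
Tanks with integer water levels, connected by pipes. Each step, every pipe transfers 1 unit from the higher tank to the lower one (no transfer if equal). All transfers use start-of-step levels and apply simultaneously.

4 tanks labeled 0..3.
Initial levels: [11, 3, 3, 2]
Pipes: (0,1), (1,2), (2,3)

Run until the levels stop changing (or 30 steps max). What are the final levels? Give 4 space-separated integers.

Step 1: flows [0->1,1=2,2->3] -> levels [10 4 2 3]
Step 2: flows [0->1,1->2,3->2] -> levels [9 4 4 2]
Step 3: flows [0->1,1=2,2->3] -> levels [8 5 3 3]
Step 4: flows [0->1,1->2,2=3] -> levels [7 5 4 3]
Step 5: flows [0->1,1->2,2->3] -> levels [6 5 4 4]
Step 6: flows [0->1,1->2,2=3] -> levels [5 5 5 4]
Step 7: flows [0=1,1=2,2->3] -> levels [5 5 4 5]
Step 8: flows [0=1,1->2,3->2] -> levels [5 4 6 4]
Step 9: flows [0->1,2->1,2->3] -> levels [4 6 4 5]
Step 10: flows [1->0,1->2,3->2] -> levels [5 4 6 4]
  -> period-2 cycle: step 10 state = step 8 state; never stabilizes
  -> state at step 30: (30-8) mod 2 = 0, same as step 8 -> [5 4 6 4]

Answer: 5 4 6 4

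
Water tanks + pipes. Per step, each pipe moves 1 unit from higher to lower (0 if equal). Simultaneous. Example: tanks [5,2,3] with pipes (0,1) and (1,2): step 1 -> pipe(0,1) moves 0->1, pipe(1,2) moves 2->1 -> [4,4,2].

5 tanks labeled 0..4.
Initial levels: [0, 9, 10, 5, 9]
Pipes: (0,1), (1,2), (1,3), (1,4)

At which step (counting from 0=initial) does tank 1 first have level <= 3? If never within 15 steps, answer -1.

Answer: -1

Derivation:
Step 1: flows [1->0,2->1,1->3,1=4] -> levels [1 8 9 6 9]
Step 2: flows [1->0,2->1,1->3,4->1] -> levels [2 8 8 7 8]
Step 3: flows [1->0,1=2,1->3,1=4] -> levels [3 6 8 8 8]
Step 4: flows [1->0,2->1,3->1,4->1] -> levels [4 8 7 7 7]
Step 5: flows [1->0,1->2,1->3,1->4] -> levels [5 4 8 8 8]
Step 6: flows [0->1,2->1,3->1,4->1] -> levels [4 8 7 7 7]
  -> period-2 cycle (repeats step 4); tank 1 never drops to <=3
Tank 1 never reaches <=3 within 15 steps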